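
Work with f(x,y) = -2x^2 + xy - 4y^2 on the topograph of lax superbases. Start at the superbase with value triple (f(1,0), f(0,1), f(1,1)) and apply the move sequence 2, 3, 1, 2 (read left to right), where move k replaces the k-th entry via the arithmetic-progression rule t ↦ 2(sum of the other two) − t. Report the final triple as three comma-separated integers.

start (-2,-4,-5) = (f(1,0),f(0,1),f(1,1))
replace slot 2: 2·((-2)+(-5)) − (-4) = -10 → (-2,-10,-5)
replace slot 3: 2·((-2)+(-10)) − (-5) = -19 → (-2,-10,-19)
replace slot 1: 2·((-10)+(-19)) − (-2) = -56 → (-56,-10,-19)
replace slot 2: 2·((-56)+(-19)) − (-10) = -140 → (-56,-140,-19)

-56,-140,-19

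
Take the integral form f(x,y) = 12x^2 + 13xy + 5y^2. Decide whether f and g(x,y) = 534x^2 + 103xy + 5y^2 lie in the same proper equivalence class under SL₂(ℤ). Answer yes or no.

D₁ = -71, D₂ = -71
f: translate: b→-11 (≡13 mod 24), so (12,13,5)→(12,-11,4)
f: flip: (12,-11,4)→(4,11,12)
f: translate: b→3 (≡11 mod 8), so (4,11,12)→(4,3,5)
f: reduced (well bottom): (4,3,5) with a≤c, −a<b≤a
g: flip: (534,103,5)→(5,-103,534)
g: translate: b→-3 (≡-103 mod 10), so (5,-103,534)→(5,-3,4)
g: flip: (5,-3,4)→(4,3,5)
g: reduced (well bottom): (4,3,5) with a≤c, −a<b≤a
reduced forms (4, 3, 5) vs (4, 3, 5) ⇒ equivalent

yes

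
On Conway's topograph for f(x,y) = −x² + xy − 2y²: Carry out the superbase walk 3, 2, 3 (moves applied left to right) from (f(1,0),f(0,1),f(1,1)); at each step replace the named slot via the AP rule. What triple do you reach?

start (-1,-2,-2) = (f(1,0),f(0,1),f(1,1))
replace slot 3: 2·((-1)+(-2)) − (-2) = -4 → (-1,-2,-4)
replace slot 2: 2·((-1)+(-4)) − (-2) = -8 → (-1,-8,-4)
replace slot 3: 2·((-1)+(-8)) − (-4) = -14 → (-1,-8,-14)

-1,-8,-14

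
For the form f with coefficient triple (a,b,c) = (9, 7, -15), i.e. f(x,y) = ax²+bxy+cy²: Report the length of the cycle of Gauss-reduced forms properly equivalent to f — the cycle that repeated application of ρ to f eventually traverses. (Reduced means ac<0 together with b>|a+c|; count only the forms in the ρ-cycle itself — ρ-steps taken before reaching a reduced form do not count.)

D = 589, ⌊√D⌋ = 24
river: ρ → (-15,23,1)
river: ρ → (1,23,-15)
river: ρ → (-15,7,9)
river: ρ → (9,11,-13)
river: ρ → (-13,15,7)
river: ρ → (7,13,-15)
river: ρ → (-15,17,5)
river: ρ → (5,23,-3)
river: ρ → (-3,19,19)
river: ρ → (19,19,-3)
river: ρ → (-3,23,5)
river: ρ → (5,17,-15)
river: ρ → (-15,13,7)
river: ρ → (7,15,-13)
river: ρ → (-13,11,9)
river: ρ → (9,7,-15)
ρ-cycle length = 16 (tail of 0 descent steps not counted)

16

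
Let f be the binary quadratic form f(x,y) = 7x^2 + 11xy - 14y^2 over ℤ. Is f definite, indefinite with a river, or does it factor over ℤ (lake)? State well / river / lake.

D = b²−4ac = 11² − 4·7·(-14) = 513
D > 0 non-square ⇒ indefinite ⇒ periodic river

river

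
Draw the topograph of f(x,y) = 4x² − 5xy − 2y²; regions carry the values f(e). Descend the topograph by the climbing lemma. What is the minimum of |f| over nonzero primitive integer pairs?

descent: ρ → (-2,5,4)  [lands on river]
river: ρ → (4,3,-3)
river: ρ → (-3,3,4)
river: ρ → (4,5,-2)
river: ρ → (-2,7,1)
river: ρ → (1,7,-2)
closes: descent 1, river 6
min |a| on river = 1

1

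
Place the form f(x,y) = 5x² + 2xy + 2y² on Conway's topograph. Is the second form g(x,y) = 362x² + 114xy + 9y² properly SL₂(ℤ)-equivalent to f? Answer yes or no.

D₁ = -36, D₂ = -36
f: flip: (5,2,2)→(2,-2,5)
f: translate: b→2 (≡-2 mod 4), so (2,-2,5)→(2,2,5)
f: reduced (well bottom): (2,2,5) with a≤c, −a<b≤a
g: flip: (362,114,9)→(9,-114,362)
g: translate: b→-6 (≡-114 mod 18), so (9,-114,362)→(9,-6,2)
g: flip: (9,-6,2)→(2,6,9)
g: translate: b→2 (≡6 mod 4), so (2,6,9)→(2,2,5)
g: reduced (well bottom): (2,2,5) with a≤c, −a<b≤a
reduced forms (2, 2, 5) vs (2, 2, 5) ⇒ equivalent

yes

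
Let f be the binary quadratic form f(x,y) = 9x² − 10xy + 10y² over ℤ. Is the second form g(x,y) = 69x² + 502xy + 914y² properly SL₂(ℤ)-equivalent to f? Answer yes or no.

D₁ = -260, D₂ = -260
f: translate: b→8 (≡-10 mod 18), so (9,-10,10)→(9,8,9)
f: reduced (well bottom): (9,8,9) with a≤c, −a<b≤a
g: translate: b→-50 (≡502 mod 138), so (69,502,914)→(69,-50,10)
g: flip: (69,-50,10)→(10,50,69)
g: translate: b→10 (≡50 mod 20), so (10,50,69)→(10,10,9)
g: flip: (10,10,9)→(9,-10,10)
g: translate: b→8 (≡-10 mod 18), so (9,-10,10)→(9,8,9)
g: reduced (well bottom): (9,8,9) with a≤c, −a<b≤a
reduced forms (9, 8, 9) vs (9, 8, 9) ⇒ equivalent

yes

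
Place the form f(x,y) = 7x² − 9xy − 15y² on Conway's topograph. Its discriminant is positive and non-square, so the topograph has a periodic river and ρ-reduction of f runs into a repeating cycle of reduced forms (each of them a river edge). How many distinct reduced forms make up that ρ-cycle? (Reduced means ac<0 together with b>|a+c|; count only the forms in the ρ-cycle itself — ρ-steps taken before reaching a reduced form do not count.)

D = 501, ⌊√D⌋ = 22
descent: ρ → (-15,9,7)  [lands on river]
river: ρ → (7,19,-5)
river: ρ → (-5,21,3)
river: ρ → (3,21,-5)
river: ρ → (-5,19,7)
river: ρ → (7,9,-15)
river: ρ → (-15,21,1)
river: ρ → (1,21,-15)
ρ-cycle length = 8 (tail of 1 descent step not counted)

8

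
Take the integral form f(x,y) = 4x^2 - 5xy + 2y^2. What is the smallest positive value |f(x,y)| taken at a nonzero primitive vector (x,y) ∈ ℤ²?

translate: b→3 (≡-5 mod 8), so (4,-5,2)→(4,3,1)
flip: (4,3,1)→(1,-3,4)
translate: b→1 (≡-3 mod 2), so (1,-3,4)→(1,1,2)
reduced (well bottom): (1,1,2) with a≤c, −a<b≤a
well minimum = a = 1

1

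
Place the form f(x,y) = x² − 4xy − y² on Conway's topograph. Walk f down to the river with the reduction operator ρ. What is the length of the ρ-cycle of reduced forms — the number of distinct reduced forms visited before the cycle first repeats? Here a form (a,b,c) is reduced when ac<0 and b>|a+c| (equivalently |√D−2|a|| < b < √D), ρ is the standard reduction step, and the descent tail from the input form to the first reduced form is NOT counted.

D = 20, ⌊√D⌋ = 4
descent: ρ → (-1,4,1)  [lands on river]
river: ρ → (1,4,-1)
ρ-cycle length = 2 (tail of 1 descent step not counted)

2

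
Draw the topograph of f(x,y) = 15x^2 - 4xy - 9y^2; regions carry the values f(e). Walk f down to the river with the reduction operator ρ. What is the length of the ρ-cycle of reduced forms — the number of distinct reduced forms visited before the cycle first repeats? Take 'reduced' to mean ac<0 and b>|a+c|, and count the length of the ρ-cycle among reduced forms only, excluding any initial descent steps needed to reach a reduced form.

D = 556, ⌊√D⌋ = 23
descent: ρ → (-9,22,2)  [lands on river]
river: ρ → (2,22,-9)
river: ρ → (-9,14,10)
river: ρ → (10,6,-13)
river: ρ → (-13,20,3)
river: ρ → (3,22,-6)
river: ρ → (-6,14,15)
river: ρ → (15,16,-5)
river: ρ → (-5,14,18)
river: ρ → (18,22,-1)
river: ρ → (-1,22,18)
river: ρ → (18,14,-5)
river: ρ → (-5,16,15)
river: ρ → (15,14,-6)
river: ρ → (-6,22,3)
river: ρ → (3,20,-13)
river: ρ → (-13,6,10)
river: ρ → (10,14,-9)
ρ-cycle length = 18 (tail of 1 descent step not counted)

18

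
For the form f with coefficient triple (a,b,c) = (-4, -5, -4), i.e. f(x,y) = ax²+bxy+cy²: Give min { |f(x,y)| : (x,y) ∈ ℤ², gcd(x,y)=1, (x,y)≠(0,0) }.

translate: b→-3 (≡5 mod 8), so (4,5,4)→(4,-3,3)
flip: (4,-3,3)→(3,3,4)
reduced (well bottom): (3,3,4) with a≤c, −a<b≤a
well minimum |f| = |-3| = 3 (negative-definite)

3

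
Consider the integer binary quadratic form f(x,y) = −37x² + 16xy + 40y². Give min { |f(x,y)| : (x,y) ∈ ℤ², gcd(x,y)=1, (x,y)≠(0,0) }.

river: ρ → (40,64,-13)
river: ρ → (-13,66,35)
river: ρ → (35,74,-5)
river: ρ → (-5,76,20)
river: ρ → (20,44,-53)
river: ρ → (-53,62,11)
river: ρ → (11,70,-29)
river: ρ → (-29,46,35)
river: ρ → (35,24,-40)
river: ρ → (-40,56,19)
river: ρ → (19,58,-37)
river: ρ → (-37,16,40)
closes: descent 0, river 12
min |a| on river = 5

5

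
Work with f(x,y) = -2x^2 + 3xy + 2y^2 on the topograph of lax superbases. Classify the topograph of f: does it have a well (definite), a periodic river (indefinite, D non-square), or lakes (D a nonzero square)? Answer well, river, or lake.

D = b²−4ac = 3² − 4·(-2)·2 = 25
D = 5² is a perfect square ⇒ form factors over ℤ ⇒ lakes

lake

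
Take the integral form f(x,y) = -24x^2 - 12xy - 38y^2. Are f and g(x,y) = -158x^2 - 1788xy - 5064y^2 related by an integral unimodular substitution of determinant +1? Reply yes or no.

D₁ = -3504, D₂ = -3504
f is negative-definite; reduce −f:
−f: reduced (well bottom): (24,12,38) with a≤c, −a<b≤a
flip sign back: reduced form of f is (-24,-12,-38)
g is negative-definite; reduce −g:
−g: translate: b→-108 (≡1788 mod 316), so (158,1788,5064)→(158,-108,24)
−g: flip: (158,-108,24)→(24,108,158)
−g: translate: b→12 (≡108 mod 48), so (24,108,158)→(24,12,38)
−g: reduced (well bottom): (24,12,38) with a≤c, −a<b≤a
flip sign back: reduced form of g is (-24,-12,-38)
reduced forms (-24, -12, -38) vs (-24, -12, -38) ⇒ equivalent

yes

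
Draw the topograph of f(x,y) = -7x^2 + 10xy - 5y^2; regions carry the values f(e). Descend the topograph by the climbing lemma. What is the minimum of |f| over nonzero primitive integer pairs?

translate: b→4 (≡-10 mod 14), so (7,-10,5)→(7,4,2)
flip: (7,4,2)→(2,-4,7)
translate: b→0 (≡-4 mod 4), so (2,-4,7)→(2,0,5)
reduced (well bottom): (2,0,5) with a≤c, −a<b≤a
well minimum |f| = |-2| = 2 (negative-definite)

2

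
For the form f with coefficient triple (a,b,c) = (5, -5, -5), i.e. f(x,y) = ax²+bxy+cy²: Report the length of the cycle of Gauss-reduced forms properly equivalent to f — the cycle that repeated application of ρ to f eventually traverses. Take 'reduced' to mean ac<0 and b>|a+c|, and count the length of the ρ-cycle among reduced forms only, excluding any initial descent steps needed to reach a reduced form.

D = 125, ⌊√D⌋ = 11
descent: ρ → (-5,5,5)  [lands on river]
river: ρ → (5,5,-5)
ρ-cycle length = 2 (tail of 1 descent step not counted)

2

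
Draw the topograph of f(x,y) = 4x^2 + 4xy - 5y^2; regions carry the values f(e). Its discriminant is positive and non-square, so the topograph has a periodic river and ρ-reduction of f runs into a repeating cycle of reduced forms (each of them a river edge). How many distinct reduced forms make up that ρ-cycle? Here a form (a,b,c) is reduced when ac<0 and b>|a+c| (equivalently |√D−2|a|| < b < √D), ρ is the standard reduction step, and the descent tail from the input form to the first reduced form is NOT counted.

D = 96, ⌊√D⌋ = 9
river: ρ → (-5,6,3)
river: ρ → (3,6,-5)
river: ρ → (-5,4,4)
river: ρ → (4,4,-5)
ρ-cycle length = 4 (tail of 0 descent steps not counted)

4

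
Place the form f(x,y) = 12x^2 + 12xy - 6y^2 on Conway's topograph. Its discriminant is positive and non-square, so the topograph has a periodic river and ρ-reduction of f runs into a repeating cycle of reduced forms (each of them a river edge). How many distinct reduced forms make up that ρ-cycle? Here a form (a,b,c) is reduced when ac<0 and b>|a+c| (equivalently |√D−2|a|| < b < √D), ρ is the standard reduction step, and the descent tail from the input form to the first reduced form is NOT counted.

D = 432, ⌊√D⌋ = 20
river: ρ → (-6,12,12)
river: ρ → (12,12,-6)
ρ-cycle length = 2 (tail of 0 descent steps not counted)

2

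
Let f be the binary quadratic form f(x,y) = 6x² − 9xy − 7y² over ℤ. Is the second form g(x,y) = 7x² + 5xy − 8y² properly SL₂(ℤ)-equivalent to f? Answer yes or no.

D₁ = 249, D₂ = 249
river cycle of f (length 16): (-7, 9, 6), (6, 15, -1), (-1, 15, 6), (6, 9, -7), (-7, 5, 8), (8, 11, -4), (-4, 13, 5), (5, 7, -10), (-10, 13, 2), (2, 15, -3), … (6 more)
river cycle of g (length 16): (-8, 11, 4), (4, 13, -5), (-5, 7, 10), (10, 13, -2), (-2, 15, 3), (3, 15, -2), (-2, 13, 10), (10, 7, -5), (-5, 13, 4), (4, 11, -8), … (6 more)
cycles differ ⇒ inequivalent

no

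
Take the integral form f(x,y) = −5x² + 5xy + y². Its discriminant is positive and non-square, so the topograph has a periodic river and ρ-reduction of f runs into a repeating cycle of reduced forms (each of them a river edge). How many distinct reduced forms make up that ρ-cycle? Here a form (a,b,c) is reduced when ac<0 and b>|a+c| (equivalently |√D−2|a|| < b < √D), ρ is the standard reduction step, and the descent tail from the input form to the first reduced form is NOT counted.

D = 45, ⌊√D⌋ = 6
river: ρ → (1,5,-5)
river: ρ → (-5,5,1)
ρ-cycle length = 2 (tail of 0 descent steps not counted)

2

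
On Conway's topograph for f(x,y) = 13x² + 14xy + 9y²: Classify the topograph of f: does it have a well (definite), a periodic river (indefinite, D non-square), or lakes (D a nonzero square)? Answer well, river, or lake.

D = b²−4ac = 14² − 4·13·9 = -272
D < 0 ⇒ definite ⇒ every region one sign ⇒ single well

well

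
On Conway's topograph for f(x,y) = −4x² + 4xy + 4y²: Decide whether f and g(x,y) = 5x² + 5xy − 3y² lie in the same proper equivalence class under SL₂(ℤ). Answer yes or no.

D₁ = 80, D₂ = 85
discriminants differ ⇒ not SL₂(ℤ)-equivalent

no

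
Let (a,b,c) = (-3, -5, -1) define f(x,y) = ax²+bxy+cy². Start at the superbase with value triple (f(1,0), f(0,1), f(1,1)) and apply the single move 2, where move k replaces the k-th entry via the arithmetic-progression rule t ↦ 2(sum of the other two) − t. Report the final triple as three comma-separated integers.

start (-3,-1,-9) = (f(1,0),f(0,1),f(1,1))
replace slot 2: 2·((-3)+(-9)) − (-1) = -23 → (-3,-23,-9)

-3,-23,-9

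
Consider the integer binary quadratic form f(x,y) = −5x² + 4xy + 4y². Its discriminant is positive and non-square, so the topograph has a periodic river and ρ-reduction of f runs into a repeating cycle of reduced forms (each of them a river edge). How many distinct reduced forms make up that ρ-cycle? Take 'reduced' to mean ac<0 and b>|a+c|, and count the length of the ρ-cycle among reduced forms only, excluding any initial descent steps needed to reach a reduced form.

D = 96, ⌊√D⌋ = 9
river: ρ → (4,4,-5)
river: ρ → (-5,6,3)
river: ρ → (3,6,-5)
river: ρ → (-5,4,4)
ρ-cycle length = 4 (tail of 0 descent steps not counted)

4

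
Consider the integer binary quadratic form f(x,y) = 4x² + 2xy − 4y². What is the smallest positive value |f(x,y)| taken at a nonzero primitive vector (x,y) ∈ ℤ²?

river: ρ → (-4,6,2)
river: ρ → (2,6,-4)
river: ρ → (-4,2,4)
river: ρ → (4,6,-2)
river: ρ → (-2,6,4)
river: ρ → (4,2,-4)
closes: descent 0, river 6
min |a| on river = 2

2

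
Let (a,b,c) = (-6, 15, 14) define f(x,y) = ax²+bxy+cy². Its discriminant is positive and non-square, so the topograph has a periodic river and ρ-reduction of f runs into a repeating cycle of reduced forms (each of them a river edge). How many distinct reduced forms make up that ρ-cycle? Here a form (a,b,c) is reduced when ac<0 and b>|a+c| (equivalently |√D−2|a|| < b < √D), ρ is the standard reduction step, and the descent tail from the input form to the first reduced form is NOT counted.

D = 561, ⌊√D⌋ = 23
river: ρ → (14,13,-7)
river: ρ → (-7,15,12)
river: ρ → (12,9,-10)
river: ρ → (-10,11,11)
river: ρ → (11,11,-10)
river: ρ → (-10,9,12)
river: ρ → (12,15,-7)
river: ρ → (-7,13,14)
river: ρ → (14,15,-6)
river: ρ → (-6,21,5)
river: ρ → (5,19,-10)
river: ρ → (-10,21,3)
river: ρ → (3,21,-10)
river: ρ → (-10,19,5)
river: ρ → (5,21,-6)
river: ρ → (-6,15,14)
ρ-cycle length = 16 (tail of 0 descent steps not counted)

16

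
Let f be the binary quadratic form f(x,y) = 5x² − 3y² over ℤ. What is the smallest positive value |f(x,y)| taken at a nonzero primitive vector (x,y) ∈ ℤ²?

descent: ρ → (-3,6,2)  [lands on river]
river: ρ → (2,6,-3)
closes: descent 1, river 2
min |a| on river = 2

2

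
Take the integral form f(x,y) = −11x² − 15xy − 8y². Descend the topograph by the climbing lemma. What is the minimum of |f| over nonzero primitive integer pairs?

translate: b→-7 (≡15 mod 22), so (11,15,8)→(11,-7,4)
flip: (11,-7,4)→(4,7,11)
translate: b→-1 (≡7 mod 8), so (4,7,11)→(4,-1,8)
reduced (well bottom): (4,-1,8) with a≤c, −a<b≤a
well minimum |f| = |-4| = 4 (negative-definite)

4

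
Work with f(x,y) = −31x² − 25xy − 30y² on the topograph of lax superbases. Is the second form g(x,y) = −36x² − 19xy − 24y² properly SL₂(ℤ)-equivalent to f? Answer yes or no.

D₁ = -3095, D₂ = -3095
f is negative-definite; reduce −f:
−f: flip: (31,25,30)→(30,-25,31)
−f: reduced (well bottom): (30,-25,31) with a≤c, −a<b≤a
flip sign back: reduced form of f is (-30,25,-31)
g is negative-definite; reduce −g:
−g: flip: (36,19,24)→(24,-19,36)
−g: reduced (well bottom): (24,-19,36) with a≤c, −a<b≤a
flip sign back: reduced form of g is (-24,19,-36)
reduced forms (-30, 25, -31) vs (-24, 19, -36) ⇒ inequivalent

no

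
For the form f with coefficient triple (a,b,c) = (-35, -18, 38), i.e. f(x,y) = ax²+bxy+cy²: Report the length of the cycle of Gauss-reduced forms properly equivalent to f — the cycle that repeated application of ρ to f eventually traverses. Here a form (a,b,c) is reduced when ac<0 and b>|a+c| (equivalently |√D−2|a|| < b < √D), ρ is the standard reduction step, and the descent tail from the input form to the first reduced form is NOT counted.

D = 5644, ⌊√D⌋ = 75
descent: ρ → (38,18,-35)  [lands on river]
river: ρ → (-35,52,21)
river: ρ → (21,74,-2)
river: ρ → (-2,74,21)
river: ρ → (21,52,-35)
river: ρ → (-35,18,38)
river: ρ → (38,58,-15)
river: ρ → (-15,62,30)
river: ρ → (30,58,-19)
river: ρ → (-19,56,33)
river: ρ → (33,10,-42)
river: ρ → (-42,74,1)
river: ρ → (1,74,-42)
river: ρ → (-42,10,33)
river: ρ → (33,56,-19)
river: ρ → (-19,58,30)
river: ρ → (30,62,-15)
river: ρ → (-15,58,38)
ρ-cycle length = 18 (tail of 1 descent step not counted)

18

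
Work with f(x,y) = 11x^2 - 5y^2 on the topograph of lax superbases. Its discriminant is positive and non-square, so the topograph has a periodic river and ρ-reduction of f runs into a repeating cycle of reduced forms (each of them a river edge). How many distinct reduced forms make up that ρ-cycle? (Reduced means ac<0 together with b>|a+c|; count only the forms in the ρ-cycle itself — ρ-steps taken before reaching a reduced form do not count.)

D = 220, ⌊√D⌋ = 14
descent: ρ → (-5,10,6)  [lands on river]
river: ρ → (6,14,-1)
river: ρ → (-1,14,6)
river: ρ → (6,10,-5)
ρ-cycle length = 4 (tail of 1 descent step not counted)

4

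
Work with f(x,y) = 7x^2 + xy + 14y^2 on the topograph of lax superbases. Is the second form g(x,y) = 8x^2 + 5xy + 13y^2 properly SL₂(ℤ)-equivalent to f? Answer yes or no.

D₁ = -391, D₂ = -391
f: reduced (well bottom): (7,1,14) with a≤c, −a<b≤a
g: reduced (well bottom): (8,5,13) with a≤c, −a<b≤a
reduced forms (7, 1, 14) vs (8, 5, 13) ⇒ inequivalent

no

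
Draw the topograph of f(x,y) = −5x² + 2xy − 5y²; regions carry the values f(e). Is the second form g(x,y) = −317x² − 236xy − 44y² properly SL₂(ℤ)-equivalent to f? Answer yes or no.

D₁ = -96, D₂ = -96
f is negative-definite; reduce −f:
−f: flip: (5,-2,5)→(5,2,5)
−f: reduced (well bottom): (5,2,5) with a≤c, −a<b≤a
flip sign back: reduced form of f is (-5,-2,-5)
g is negative-definite; reduce −g:
−g: flip: (317,236,44)→(44,-236,317)
−g: translate: b→28 (≡-236 mod 88), so (44,-236,317)→(44,28,5)
−g: flip: (44,28,5)→(5,-28,44)
−g: translate: b→2 (≡-28 mod 10), so (5,-28,44)→(5,2,5)
−g: reduced (well bottom): (5,2,5) with a≤c, −a<b≤a
flip sign back: reduced form of g is (-5,-2,-5)
reduced forms (-5, -2, -5) vs (-5, -2, -5) ⇒ equivalent

yes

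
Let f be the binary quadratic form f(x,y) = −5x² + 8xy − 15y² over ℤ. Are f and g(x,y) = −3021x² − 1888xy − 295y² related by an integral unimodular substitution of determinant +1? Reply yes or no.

D₁ = -236, D₂ = -236
f is negative-definite; reduce −f:
−f: translate: b→2 (≡-8 mod 10), so (5,-8,15)→(5,2,12)
−f: reduced (well bottom): (5,2,12) with a≤c, −a<b≤a
flip sign back: reduced form of f is (-5,-2,-12)
g is negative-definite; reduce −g:
−g: flip: (3021,1888,295)→(295,-1888,3021)
−g: translate: b→-118 (≡-1888 mod 590), so (295,-1888,3021)→(295,-118,12)
−g: flip: (295,-118,12)→(12,118,295)
−g: translate: b→-2 (≡118 mod 24), so (12,118,295)→(12,-2,5)
−g: flip: (12,-2,5)→(5,2,12)
−g: reduced (well bottom): (5,2,12) with a≤c, −a<b≤a
flip sign back: reduced form of g is (-5,-2,-12)
reduced forms (-5, -2, -12) vs (-5, -2, -12) ⇒ equivalent

yes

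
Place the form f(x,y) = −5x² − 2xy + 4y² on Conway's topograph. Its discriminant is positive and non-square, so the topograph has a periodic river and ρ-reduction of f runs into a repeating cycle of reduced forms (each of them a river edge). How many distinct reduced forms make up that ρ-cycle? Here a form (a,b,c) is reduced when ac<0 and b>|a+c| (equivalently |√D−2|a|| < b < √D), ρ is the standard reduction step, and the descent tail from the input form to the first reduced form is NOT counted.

D = 84, ⌊√D⌋ = 9
descent: ρ → (4,2,-5)  [lands on river]
river: ρ → (-5,8,1)
river: ρ → (1,8,-5)
river: ρ → (-5,2,4)
river: ρ → (4,6,-3)
river: ρ → (-3,6,4)
ρ-cycle length = 6 (tail of 1 descent step not counted)

6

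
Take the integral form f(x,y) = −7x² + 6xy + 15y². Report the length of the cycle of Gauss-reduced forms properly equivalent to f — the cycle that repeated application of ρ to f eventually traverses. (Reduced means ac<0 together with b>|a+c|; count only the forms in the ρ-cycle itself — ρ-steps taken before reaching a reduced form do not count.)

D = 456, ⌊√D⌋ = 21
descent: ρ → (15,-6,-7)
descent: ρ → (-7,20,2)  [lands on river]
river: ρ → (2,20,-7)
river: ρ → (-7,8,14)
river: ρ → (14,20,-1)
river: ρ → (-1,20,14)
river: ρ → (14,8,-7)
ρ-cycle length = 6 (tail of 2 descent steps not counted)

6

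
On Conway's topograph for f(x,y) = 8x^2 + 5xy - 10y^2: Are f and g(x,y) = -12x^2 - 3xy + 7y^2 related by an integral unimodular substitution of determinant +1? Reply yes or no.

D₁ = 345, D₂ = 345
river cycle of f (length 10): (-10, 15, 3), (3, 15, -10), (-10, 5, 8), (8, 11, -7), (-7, 17, 2), (2, 15, -15), (-15, 15, 2), (2, 17, -7), (-7, 11, 8), (8, 5, -10)
river cycle of g (length 10): (7, 17, -2), (-2, 15, 15), (15, 15, -2), (-2, 17, 7), (7, 11, -8), (-8, 5, 10), (10, 15, -3), (-3, 15, 10), (10, 5, -8), (-8, 11, 7)
cycles differ ⇒ inequivalent

no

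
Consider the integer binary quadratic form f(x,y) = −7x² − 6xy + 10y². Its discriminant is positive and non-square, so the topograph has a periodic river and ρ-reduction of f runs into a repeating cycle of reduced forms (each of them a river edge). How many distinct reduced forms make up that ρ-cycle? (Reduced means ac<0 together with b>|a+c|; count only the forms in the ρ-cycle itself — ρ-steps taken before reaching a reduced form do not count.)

D = 316, ⌊√D⌋ = 17
descent: ρ → (10,6,-7)  [lands on river]
river: ρ → (-7,8,9)
river: ρ → (9,10,-6)
river: ρ → (-6,14,5)
river: ρ → (5,16,-3)
river: ρ → (-3,14,10)
ρ-cycle length = 6 (tail of 1 descent step not counted)

6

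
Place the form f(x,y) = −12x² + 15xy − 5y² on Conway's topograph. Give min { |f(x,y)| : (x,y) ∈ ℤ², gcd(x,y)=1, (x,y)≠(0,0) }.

translate: b→9 (≡-15 mod 24), so (12,-15,5)→(12,9,2)
flip: (12,9,2)→(2,-9,12)
translate: b→-1 (≡-9 mod 4), so (2,-9,12)→(2,-1,2)
flip: (2,-1,2)→(2,1,2)
reduced (well bottom): (2,1,2) with a≤c, −a<b≤a
well minimum |f| = |-2| = 2 (negative-definite)

2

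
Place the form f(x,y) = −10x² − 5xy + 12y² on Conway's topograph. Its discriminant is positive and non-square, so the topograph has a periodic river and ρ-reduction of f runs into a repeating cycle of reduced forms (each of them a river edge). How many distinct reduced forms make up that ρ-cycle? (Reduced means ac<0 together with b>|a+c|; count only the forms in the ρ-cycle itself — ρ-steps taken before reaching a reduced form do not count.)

D = 505, ⌊√D⌋ = 22
descent: ρ → (12,5,-10)  [lands on river]
river: ρ → (-10,15,7)
river: ρ → (7,13,-12)
river: ρ → (-12,11,8)
river: ρ → (8,21,-2)
river: ρ → (-2,19,18)
river: ρ → (18,17,-3)
river: ρ → (-3,19,12)
ρ-cycle length = 8 (tail of 1 descent step not counted)

8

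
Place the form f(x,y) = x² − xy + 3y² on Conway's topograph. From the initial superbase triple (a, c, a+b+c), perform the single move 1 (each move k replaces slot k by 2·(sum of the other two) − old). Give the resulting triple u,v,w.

start (1,3,3) = (f(1,0),f(0,1),f(1,1))
replace slot 1: 2·(3+3) − 1 = 11 → (11,3,3)

11,3,3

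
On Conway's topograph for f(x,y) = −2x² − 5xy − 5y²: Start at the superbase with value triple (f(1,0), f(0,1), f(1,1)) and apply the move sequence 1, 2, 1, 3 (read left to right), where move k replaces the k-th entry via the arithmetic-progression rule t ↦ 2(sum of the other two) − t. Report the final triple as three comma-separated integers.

start (-2,-5,-12) = (f(1,0),f(0,1),f(1,1))
replace slot 1: 2·((-5)+(-12)) − (-2) = -32 → (-32,-5,-12)
replace slot 2: 2·((-32)+(-12)) − (-5) = -83 → (-32,-83,-12)
replace slot 1: 2·((-83)+(-12)) − (-32) = -158 → (-158,-83,-12)
replace slot 3: 2·((-158)+(-83)) − (-12) = -470 → (-158,-83,-470)

-158,-83,-470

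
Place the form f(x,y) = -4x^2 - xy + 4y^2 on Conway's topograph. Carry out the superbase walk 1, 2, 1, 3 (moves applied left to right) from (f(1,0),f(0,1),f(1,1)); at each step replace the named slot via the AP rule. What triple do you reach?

start (-4,4,-1) = (f(1,0),f(0,1),f(1,1))
replace slot 1: 2·(4+(-1)) − (-4) = 10 → (10,4,-1)
replace slot 2: 2·(10+(-1)) − 4 = 14 → (10,14,-1)
replace slot 1: 2·(14+(-1)) − 10 = 16 → (16,14,-1)
replace slot 3: 2·(16+14) − (-1) = 61 → (16,14,61)

16,14,61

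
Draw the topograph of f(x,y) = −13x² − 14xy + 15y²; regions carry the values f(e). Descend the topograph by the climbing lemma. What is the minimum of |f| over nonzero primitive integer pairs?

descent: ρ → (15,14,-13)  [lands on river]
river: ρ → (-13,12,16)
river: ρ → (16,20,-9)
river: ρ → (-9,16,20)
river: ρ → (20,24,-5)
river: ρ → (-5,26,15)
river: ρ → (15,4,-16)
river: ρ → (-16,28,3)
river: ρ → (3,26,-25)
river: ρ → (-25,24,4)
river: ρ → (4,24,-25)
river: ρ → (-25,26,3)
river: ρ → (3,28,-16)
river: ρ → (-16,4,15)
river: ρ → (15,26,-5)
river: ρ → (-5,24,20)
river: ρ → (20,16,-9)
river: ρ → (-9,20,16)
river: ρ → (16,12,-13)
river: ρ → (-13,14,15)
river: ρ → (15,16,-12)
river: ρ → (-12,8,19)
river: ρ → (19,30,-1)
river: ρ → (-1,30,19)
river: ρ → (19,8,-12)
river: ρ → (-12,16,15)
closes: descent 1, river 26
min |a| on river = 1

1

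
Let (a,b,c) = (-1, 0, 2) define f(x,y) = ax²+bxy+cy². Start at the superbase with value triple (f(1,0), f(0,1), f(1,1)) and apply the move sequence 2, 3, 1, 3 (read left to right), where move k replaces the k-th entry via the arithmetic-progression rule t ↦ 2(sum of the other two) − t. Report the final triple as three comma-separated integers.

start (-1,2,1) = (f(1,0),f(0,1),f(1,1))
replace slot 2: 2·((-1)+1) − 2 = -2 → (-1,-2,1)
replace slot 3: 2·((-1)+(-2)) − 1 = -7 → (-1,-2,-7)
replace slot 1: 2·((-2)+(-7)) − (-1) = -17 → (-17,-2,-7)
replace slot 3: 2·((-17)+(-2)) − (-7) = -31 → (-17,-2,-31)

-17,-2,-31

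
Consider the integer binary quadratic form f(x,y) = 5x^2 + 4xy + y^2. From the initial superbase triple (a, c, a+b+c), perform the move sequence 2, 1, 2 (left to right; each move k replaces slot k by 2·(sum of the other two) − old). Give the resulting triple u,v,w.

start (5,1,10) = (f(1,0),f(0,1),f(1,1))
replace slot 2: 2·(5+10) − 1 = 29 → (5,29,10)
replace slot 1: 2·(29+10) − 5 = 73 → (73,29,10)
replace slot 2: 2·(73+10) − 29 = 137 → (73,137,10)

73,137,10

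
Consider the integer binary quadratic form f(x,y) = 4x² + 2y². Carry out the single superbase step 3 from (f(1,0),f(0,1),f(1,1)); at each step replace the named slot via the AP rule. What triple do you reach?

start (4,2,6) = (f(1,0),f(0,1),f(1,1))
replace slot 3: 2·(4+2) − 6 = 6 → (4,2,6)

4,2,6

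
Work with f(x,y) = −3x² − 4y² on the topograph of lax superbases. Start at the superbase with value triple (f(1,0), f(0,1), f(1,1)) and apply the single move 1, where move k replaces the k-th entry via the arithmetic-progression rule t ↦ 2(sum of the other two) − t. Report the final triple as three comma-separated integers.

start (-3,-4,-7) = (f(1,0),f(0,1),f(1,1))
replace slot 1: 2·((-4)+(-7)) − (-3) = -19 → (-19,-4,-7)

-19,-4,-7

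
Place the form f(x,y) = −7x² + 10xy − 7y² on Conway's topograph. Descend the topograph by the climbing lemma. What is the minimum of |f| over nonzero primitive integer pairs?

translate: b→4 (≡-10 mod 14), so (7,-10,7)→(7,4,4)
flip: (7,4,4)→(4,-4,7)
translate: b→4 (≡-4 mod 8), so (4,-4,7)→(4,4,7)
reduced (well bottom): (4,4,7) with a≤c, −a<b≤a
well minimum |f| = |-4| = 4 (negative-definite)

4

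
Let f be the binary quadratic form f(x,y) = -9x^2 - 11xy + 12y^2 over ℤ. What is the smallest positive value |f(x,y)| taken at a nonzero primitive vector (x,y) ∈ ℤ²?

descent: ρ → (12,11,-9)  [lands on river]
river: ρ → (-9,7,14)
river: ρ → (14,21,-2)
river: ρ → (-2,23,3)
river: ρ → (3,19,-16)
river: ρ → (-16,13,6)
river: ρ → (6,23,-1)
river: ρ → (-1,23,6)
river: ρ → (6,13,-16)
river: ρ → (-16,19,3)
river: ρ → (3,23,-2)
river: ρ → (-2,21,14)
river: ρ → (14,7,-9)
river: ρ → (-9,11,12)
river: ρ → (12,13,-8)
river: ρ → (-8,19,6)
river: ρ → (6,17,-11)
river: ρ → (-11,5,12)
river: ρ → (12,19,-4)
river: ρ → (-4,21,7)
river: ρ → (7,21,-4)
river: ρ → (-4,19,12)
river: ρ → (12,5,-11)
river: ρ → (-11,17,6)
river: ρ → (6,19,-8)
river: ρ → (-8,13,12)
closes: descent 1, river 26
min |a| on river = 1

1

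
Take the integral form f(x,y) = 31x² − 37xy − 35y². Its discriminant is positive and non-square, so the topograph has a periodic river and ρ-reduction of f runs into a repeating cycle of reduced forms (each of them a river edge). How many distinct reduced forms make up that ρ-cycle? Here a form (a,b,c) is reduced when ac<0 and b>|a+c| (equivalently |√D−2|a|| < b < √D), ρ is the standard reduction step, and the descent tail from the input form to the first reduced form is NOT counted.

D = 5709, ⌊√D⌋ = 75
descent: ρ → (-35,37,31)  [lands on river]
river: ρ → (31,25,-41)
river: ρ → (-41,57,15)
river: ρ → (15,63,-29)
river: ρ → (-29,53,25)
river: ρ → (25,47,-35)
river: ρ → (-35,23,37)
river: ρ → (37,51,-21)
river: ρ → (-21,75,1)
river: ρ → (1,75,-21)
river: ρ → (-21,51,37)
river: ρ → (37,23,-35)
river: ρ → (-35,47,25)
river: ρ → (25,53,-29)
river: ρ → (-29,63,15)
river: ρ → (15,57,-41)
river: ρ → (-41,25,31)
river: ρ → (31,37,-35)
river: ρ → (-35,33,33)
river: ρ → (33,33,-35)
ρ-cycle length = 20 (tail of 1 descent step not counted)

20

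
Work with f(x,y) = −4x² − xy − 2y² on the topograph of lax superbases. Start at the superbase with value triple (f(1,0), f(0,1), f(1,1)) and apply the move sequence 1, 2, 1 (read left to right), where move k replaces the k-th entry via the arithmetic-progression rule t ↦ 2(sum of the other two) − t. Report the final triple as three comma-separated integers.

start (-4,-2,-7) = (f(1,0),f(0,1),f(1,1))
replace slot 1: 2·((-2)+(-7)) − (-4) = -14 → (-14,-2,-7)
replace slot 2: 2·((-14)+(-7)) − (-2) = -40 → (-14,-40,-7)
replace slot 1: 2·((-40)+(-7)) − (-14) = -80 → (-80,-40,-7)

-80,-40,-7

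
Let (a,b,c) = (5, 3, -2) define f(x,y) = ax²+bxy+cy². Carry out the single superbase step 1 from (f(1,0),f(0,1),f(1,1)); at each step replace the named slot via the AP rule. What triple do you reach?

start (5,-2,6) = (f(1,0),f(0,1),f(1,1))
replace slot 1: 2·((-2)+6) − 5 = 3 → (3,-2,6)

3,-2,6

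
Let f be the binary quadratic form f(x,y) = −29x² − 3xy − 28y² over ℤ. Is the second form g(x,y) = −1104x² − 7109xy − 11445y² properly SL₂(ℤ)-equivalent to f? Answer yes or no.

D₁ = -3239, D₂ = -3239
f is negative-definite; reduce −f:
−f: flip: (29,3,28)→(28,-3,29)
−f: reduced (well bottom): (28,-3,29) with a≤c, −a<b≤a
flip sign back: reduced form of f is (-28,3,-29)
g is negative-definite; reduce −g:
−g: translate: b→485 (≡7109 mod 2208), so (1104,7109,11445)→(1104,485,54)
−g: flip: (1104,485,54)→(54,-485,1104)
−g: translate: b→-53 (≡-485 mod 108), so (54,-485,1104)→(54,-53,28)
−g: flip: (54,-53,28)→(28,53,54)
−g: translate: b→-3 (≡53 mod 56), so (28,53,54)→(28,-3,29)
−g: reduced (well bottom): (28,-3,29) with a≤c, −a<b≤a
flip sign back: reduced form of g is (-28,3,-29)
reduced forms (-28, 3, -29) vs (-28, 3, -29) ⇒ equivalent

yes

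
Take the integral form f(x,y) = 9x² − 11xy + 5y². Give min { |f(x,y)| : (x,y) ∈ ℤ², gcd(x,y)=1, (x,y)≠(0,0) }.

translate: b→7 (≡-11 mod 18), so (9,-11,5)→(9,7,3)
flip: (9,7,3)→(3,-7,9)
translate: b→-1 (≡-7 mod 6), so (3,-7,9)→(3,-1,5)
reduced (well bottom): (3,-1,5) with a≤c, −a<b≤a
well minimum = a = 3

3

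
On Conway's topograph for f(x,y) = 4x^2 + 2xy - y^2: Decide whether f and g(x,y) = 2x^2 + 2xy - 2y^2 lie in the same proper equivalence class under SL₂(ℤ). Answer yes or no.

D₁ = 20, D₂ = 20
river cycle of f (length 2): (-1, 4, 1), (1, 4, -1)
river cycle of g (length 2): (-2, 2, 2), (2, 2, -2)
cycles differ ⇒ inequivalent

no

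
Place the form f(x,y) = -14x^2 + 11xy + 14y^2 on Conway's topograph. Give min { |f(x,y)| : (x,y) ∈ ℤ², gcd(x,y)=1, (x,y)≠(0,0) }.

river: ρ → (14,17,-11)
river: ρ → (-11,27,4)
river: ρ → (4,29,-4)
river: ρ → (-4,27,11)
river: ρ → (11,17,-14)
river: ρ → (-14,11,14)
closes: descent 0, river 6
min |a| on river = 4

4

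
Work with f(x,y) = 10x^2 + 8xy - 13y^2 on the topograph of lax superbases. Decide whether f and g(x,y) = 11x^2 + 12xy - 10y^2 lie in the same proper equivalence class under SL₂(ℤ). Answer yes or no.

D₁ = 584, D₂ = 584
river cycle of f (length 8): (-13, 18, 5), (5, 22, -5), (-5, 18, 13), (13, 8, -10), (-10, 12, 11), (11, 10, -11), (-11, 12, 10), (10, 8, -13)
river cycle of g (length 8): (-10, 8, 13), (13, 18, -5), (-5, 22, 5), (5, 18, -13), (-13, 8, 10), (10, 12, -11), (-11, 10, 11), (11, 12, -10)
cycles differ ⇒ inequivalent

no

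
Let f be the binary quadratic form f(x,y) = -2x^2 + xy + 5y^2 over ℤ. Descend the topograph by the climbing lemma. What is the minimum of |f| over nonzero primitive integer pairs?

descent: ρ → (5,-1,-2)
descent: ρ → (-2,5,2)  [lands on river]
river: ρ → (2,3,-4)
river: ρ → (-4,5,1)
river: ρ → (1,5,-4)
river: ρ → (-4,3,2)
river: ρ → (2,5,-2)
river: ρ → (-2,3,4)
river: ρ → (4,5,-1)
river: ρ → (-1,5,4)
river: ρ → (4,3,-2)
closes: descent 2, river 10
min |a| on river = 1

1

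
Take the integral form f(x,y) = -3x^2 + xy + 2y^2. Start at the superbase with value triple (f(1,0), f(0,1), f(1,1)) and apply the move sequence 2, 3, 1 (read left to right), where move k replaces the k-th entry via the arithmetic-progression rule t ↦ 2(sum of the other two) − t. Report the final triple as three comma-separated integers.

start (-3,2,0) = (f(1,0),f(0,1),f(1,1))
replace slot 2: 2·((-3)+0) − 2 = -8 → (-3,-8,0)
replace slot 3: 2·((-3)+(-8)) − 0 = -22 → (-3,-8,-22)
replace slot 1: 2·((-8)+(-22)) − (-3) = -57 → (-57,-8,-22)

-57,-8,-22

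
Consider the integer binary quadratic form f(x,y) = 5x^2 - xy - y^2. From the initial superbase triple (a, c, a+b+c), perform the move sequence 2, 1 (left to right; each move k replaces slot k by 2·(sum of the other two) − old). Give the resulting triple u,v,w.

start (5,-1,3) = (f(1,0),f(0,1),f(1,1))
replace slot 2: 2·(5+3) − (-1) = 17 → (5,17,3)
replace slot 1: 2·(17+3) − 5 = 35 → (35,17,3)

35,17,3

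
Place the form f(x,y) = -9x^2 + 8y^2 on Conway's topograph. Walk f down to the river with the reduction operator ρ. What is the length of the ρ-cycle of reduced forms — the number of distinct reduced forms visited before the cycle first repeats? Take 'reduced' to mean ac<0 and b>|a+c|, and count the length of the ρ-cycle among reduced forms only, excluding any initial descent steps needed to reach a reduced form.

D = 288, ⌊√D⌋ = 16
descent: ρ → (8,16,-1)  [lands on river]
river: ρ → (-1,16,8)
ρ-cycle length = 2 (tail of 1 descent step not counted)

2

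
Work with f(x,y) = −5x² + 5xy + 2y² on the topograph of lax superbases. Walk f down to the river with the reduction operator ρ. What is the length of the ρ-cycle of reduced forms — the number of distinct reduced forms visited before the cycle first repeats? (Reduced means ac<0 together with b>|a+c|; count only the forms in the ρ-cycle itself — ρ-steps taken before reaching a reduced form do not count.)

D = 65, ⌊√D⌋ = 8
river: ρ → (2,7,-2)
river: ρ → (-2,5,5)
river: ρ → (5,5,-2)
river: ρ → (-2,7,2)
river: ρ → (2,5,-5)
river: ρ → (-5,5,2)
ρ-cycle length = 6 (tail of 0 descent steps not counted)

6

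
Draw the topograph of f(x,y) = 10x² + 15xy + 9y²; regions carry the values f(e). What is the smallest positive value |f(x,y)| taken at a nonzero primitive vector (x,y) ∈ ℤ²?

translate: b→-5 (≡15 mod 20), so (10,15,9)→(10,-5,4)
flip: (10,-5,4)→(4,5,10)
translate: b→-3 (≡5 mod 8), so (4,5,10)→(4,-3,9)
reduced (well bottom): (4,-3,9) with a≤c, −a<b≤a
well minimum = a = 4

4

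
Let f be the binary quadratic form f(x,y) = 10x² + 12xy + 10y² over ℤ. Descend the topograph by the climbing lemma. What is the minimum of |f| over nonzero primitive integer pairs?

translate: b→-8 (≡12 mod 20), so (10,12,10)→(10,-8,8)
flip: (10,-8,8)→(8,8,10)
reduced (well bottom): (8,8,10) with a≤c, −a<b≤a
well minimum = a = 8

8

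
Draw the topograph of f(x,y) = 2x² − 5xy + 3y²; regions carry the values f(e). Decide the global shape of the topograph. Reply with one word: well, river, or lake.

D = b²−4ac = (-5)² − 4·2·3 = 1
D = 1² is a perfect square ⇒ form factors over ℤ ⇒ lakes

lake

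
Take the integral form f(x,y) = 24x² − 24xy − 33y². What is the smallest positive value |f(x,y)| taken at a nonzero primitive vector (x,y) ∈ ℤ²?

descent: ρ → (-33,24,24)  [lands on river]
river: ρ → (24,24,-33)
river: ρ → (-33,42,15)
river: ρ → (15,48,-24)
river: ρ → (-24,48,15)
river: ρ → (15,42,-33)
closes: descent 1, river 6
min |a| on river = 15

15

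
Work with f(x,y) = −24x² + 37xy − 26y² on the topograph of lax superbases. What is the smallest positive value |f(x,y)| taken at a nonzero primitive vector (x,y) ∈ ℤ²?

translate: b→11 (≡-37 mod 48), so (24,-37,26)→(24,11,13)
flip: (24,11,13)→(13,-11,24)
reduced (well bottom): (13,-11,24) with a≤c, −a<b≤a
well minimum |f| = |-13| = 13 (negative-definite)

13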